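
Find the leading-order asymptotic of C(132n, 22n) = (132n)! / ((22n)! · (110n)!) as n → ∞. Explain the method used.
C(132n, 22n) ~ (46656/3125)^(22n) · sqrt(3/(5π·22n))

Write N = 22n. Apply Stirling to each factorial:
  (6N)! ~ sqrt(2π·6N) · (6N/e)^(6N),
  N! ~ sqrt(2π N) · (N/e)^N,
  (5N)! ~ sqrt(2π·5N) · (5N/e)^(5N).
The exponential factors combine to (6N)^(6N) / (N^N · (5N)^(5N)) = 6^(6N)/5^(5N) = (6^6/5^5)^N = (46656/3125)^N.
The square-root prefactors combine to sqrt(2π·6N) / (sqrt(2π N)·sqrt(2π·5N)) = sqrt(6 / (2π·5·N)) = sqrt(3/(5π·22n)).
Substituting N = 22n: C(132n, 22n) ~ (46656/3125)^(22n) · sqrt(3/(5π·22n)).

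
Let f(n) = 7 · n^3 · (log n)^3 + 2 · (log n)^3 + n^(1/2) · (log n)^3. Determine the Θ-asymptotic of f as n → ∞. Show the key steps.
f(n) ∈ Θ(n^3 · (log n)^3)

Compare the terms by growth order. For large n, n^a · (log n)^b dominates n^a' · (log n)^b' iff a > a', or (a = a' and b > b'). Ranking the 3 terms shows the dominant one is 7 · n^3 · (log n)^3. Hence f(n) ∈ Θ(n^3 · (log n)^3).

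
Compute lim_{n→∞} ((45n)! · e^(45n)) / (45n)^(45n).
lim = ∞

Stirling: (45n)! ~ sqrt(2π·45n) · (45n/e)^(45n). Hence
  (45n)! · e^(45n) / (45n)^(45n) ~ sqrt(2π·45n) = sqrt(2π·45) · sqrt(n) → ∞.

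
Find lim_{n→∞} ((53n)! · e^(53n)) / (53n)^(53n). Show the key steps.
lim = ∞

Stirling: (53n)! ~ sqrt(2π·53n) · (53n/e)^(53n). Hence
  (53n)! · e^(53n) / (53n)^(53n) ~ sqrt(2π·53n) = sqrt(2π·53) · sqrt(n) → ∞.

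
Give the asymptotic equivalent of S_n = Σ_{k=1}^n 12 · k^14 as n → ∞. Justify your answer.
S_n ~ 4 · n^15 / 5

By integral comparison (Euler-Maclaurin), Σ_{k=1}^n 12 · k^14 = 12 · ∫_0^n x^14 dx + O(n^14) = 12 · n^15/15 = 4 · n^15 / 5 + O(n^14). (Equivalently, Faulhaber's formula gives the same leading term.)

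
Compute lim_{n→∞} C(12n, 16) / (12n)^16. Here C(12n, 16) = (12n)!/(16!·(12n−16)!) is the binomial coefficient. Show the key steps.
lim = 1/16! = 1/20922789888000

With N = 12n → ∞: C(N, 16) / N^16 = [N(N−1)…(N−15)] / (16! · N^16) = (1/16!) · 1 · (1 − 1/(12n)) · … · (1 − 15/(12n)). Each factor → 1 as N → ∞, so the limit is 1/16! = 1/20922789888000.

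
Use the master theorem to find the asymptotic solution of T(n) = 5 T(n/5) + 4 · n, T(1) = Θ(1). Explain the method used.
T(n) = Θ(n log n)

log_5 5 = 1, and f(n) = 4 · n = Θ(n^(log_5 5)). This is Case 2 of the master theorem: T(n) = Θ(f(n) · log n) = Θ(n log n).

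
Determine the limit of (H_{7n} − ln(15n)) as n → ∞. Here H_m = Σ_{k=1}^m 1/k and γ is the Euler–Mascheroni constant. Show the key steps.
lim = ln(7/15) + γ

By Euler-Maclaurin, H_m = ln m + γ + O(1/m). So
  H_{7n} − ln(15n) = ln(7n) + γ − ln(15n) + O(1/n)
                       = ln(7/15) + γ + O(1/n).
Hence the limit is ln(7/15) + γ.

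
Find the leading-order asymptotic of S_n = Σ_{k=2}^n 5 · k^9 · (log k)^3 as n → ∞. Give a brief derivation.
S_n ~ n^10 · (log n)^3 / 2

By integral comparison, S_n = ∫_1^n 5 · x^9 · (log x)^3 dx + O(n^9 · (log n)^3). For the integral, the leading term of ∫_1^n x^9 (log x)^3 dx is n^10/10 · (log n)^3 (by repeated integration by parts; each step lowers the log-exponent and produces a relatively O(1/log n) correction). Hence S_n ~ n^10 · (log n)^3 / 2.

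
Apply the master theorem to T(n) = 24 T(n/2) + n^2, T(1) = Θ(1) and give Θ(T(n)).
T(n) = Θ(n^(log_2 24))

Master theorem: compare f(n) = n^2 to n^(log_2 24) where log_2 24 ≈ 4.585. Since 2 < log_2 24, we have f(n) = O(n^(log_2 24 − ε)) for some ε > 0 — Case 1. Hence T(n) = Θ(n^(log_2 24)).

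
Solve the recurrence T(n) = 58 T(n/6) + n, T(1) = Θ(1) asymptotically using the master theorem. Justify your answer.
T(n) = Θ(n^(log_6 58))

Master theorem: compare f(n) = n to n^(log_6 58) where log_6 58 ≈ 2.266. Since 1 < log_6 58, we have f(n) = O(n^(log_6 58 − ε)) for some ε > 0 — Case 1. Hence T(n) = Θ(n^(log_6 58)).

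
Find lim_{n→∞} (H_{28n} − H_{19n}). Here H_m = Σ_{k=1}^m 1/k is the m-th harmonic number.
lim = ln(28/19)

Euler-Maclaurin gives H_m = ln m + γ + 1/(2m) + O(1/m^2). The γ and O(1/m) terms cancel in the difference:
  H_{28n} − H_{19n} = ln(28n) − ln(19n) + O(1/n) = ln(28/19) + O(1/n).
Hence the limit is ln(28/19).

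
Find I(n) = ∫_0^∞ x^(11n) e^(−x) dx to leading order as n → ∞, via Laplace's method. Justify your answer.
I(n) ~ sqrt(2π·11n) · (11n/e)^(11n)

Write the integrand as exp(11n ln x − x) and set f(x) = 11n ln x − x. Then f'(x) = 11n/x − 1 = 0 at x* = 11n, and f''(x*) = −11n/x*^2 = −1/(11n). Laplace's method (interior maximum) gives
  I(n) ~ e^(f(x*)) · sqrt(2π / |f''(x*)|)
        = exp(11n ln(11n) − 11n) · sqrt(2π · 11n)
        = (11n)^(11n) e^(−11n) · sqrt(2π·11n)
        = sqrt(2π·11n) · (11n/e)^(11n).
This matches Γ(11n+1) with Stirling applied to Γ.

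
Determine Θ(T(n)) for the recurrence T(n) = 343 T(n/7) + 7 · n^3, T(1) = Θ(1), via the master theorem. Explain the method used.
T(n) = Θ(n^3 log n)

log_7 343 = 3, and f(n) = 7 · n^3 = Θ(n^(log_7 343)). This is Case 2 of the master theorem: T(n) = Θ(f(n) · log n) = Θ(n^3 log n).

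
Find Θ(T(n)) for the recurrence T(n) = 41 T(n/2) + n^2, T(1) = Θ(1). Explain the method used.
T(n) = Θ(n^(log_2 41))

Master theorem: compare f(n) = n^2 to n^(log_2 41) where log_2 41 ≈ 5.358. Since 2 < log_2 41, we have f(n) = O(n^(log_2 41 − ε)) for some ε > 0 — Case 1. Hence T(n) = Θ(n^(log_2 41)).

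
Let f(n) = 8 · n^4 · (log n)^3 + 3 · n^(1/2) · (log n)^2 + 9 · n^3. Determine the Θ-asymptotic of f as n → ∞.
f(n) ∈ Θ(n^4 · (log n)^3)

Compare the terms by growth order. For large n, n^a · (log n)^b dominates n^a' · (log n)^b' iff a > a', or (a = a' and b > b'). Ranking the 3 terms shows the dominant one is 8 · n^4 · (log n)^3. Hence f(n) ∈ Θ(n^4 · (log n)^3).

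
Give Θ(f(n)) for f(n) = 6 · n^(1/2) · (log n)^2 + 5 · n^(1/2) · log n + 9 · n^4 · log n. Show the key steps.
f(n) ∈ Θ(n^4 · log n)

Compare the terms by growth order. For large n, n^a · (log n)^b dominates n^a' · (log n)^b' iff a > a', or (a = a' and b > b'). Ranking the 3 terms shows the dominant one is 9 · n^4 · log n. Hence f(n) ∈ Θ(n^4 · log n).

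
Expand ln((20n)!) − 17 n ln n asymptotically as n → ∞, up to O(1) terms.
ln((20n)!) − 17 n ln n = 3 n ln n + 20(ln 20 − 1) n + (1/2) ln(2π·20n) + O(1/n)

Stirling: ln((20n)!) = 20n ln(20n) − 20n + (1/2) ln(2π·20n) + O(1/n).
Expand 20n ln(20n) = 20n (ln n + ln 20) = 20n ln n + 20n ln 20.
Subtract 17n ln n: leading term is (20 − 17) n ln n = 3 n ln n. The next term is 20n ln 20 − 20n = 20(ln 20 − 1) n. Then the (1/2) ln(2π·20n) correction.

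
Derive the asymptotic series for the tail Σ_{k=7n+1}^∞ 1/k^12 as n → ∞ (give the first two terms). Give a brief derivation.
Σ_{k>7n} 1/k^12 = 1/(11 · (7n)^11) − 1/(2 · (7n)^12) + O(1/(7n)^13)

Compare to the integral: ∫_{7n}^∞ x^(−12) dx = [−x^(−11)/11]_{7n}^∞ = 1/((12−1)·(7n)^11). The Euler-Maclaurin correction adds −f(7n)/2 = −1/(2·(7n)^12). Euler-Maclaurin then gives
  Σ_{k>7n} 1/k^12 = ∫_{7n}^∞ dx/x^12 − 1/(2·(7n)^12) + O(1/(7n)^13).
(Equivalently this is ζ(12) − Σ_{k≤7n} 1/k^12.)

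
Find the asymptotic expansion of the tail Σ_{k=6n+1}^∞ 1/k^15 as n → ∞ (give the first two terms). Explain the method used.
Σ_{k>6n} 1/k^15 = 1/(14 · (6n)^14) − 1/(2 · (6n)^15) + O(1/(6n)^16)

Compare to the integral: ∫_{6n}^∞ x^(−15) dx = [−x^(−14)/14]_{6n}^∞ = 1/((15−1)·(6n)^14). The Euler-Maclaurin correction adds −f(6n)/2 = −1/(2·(6n)^15). Euler-Maclaurin then gives
  Σ_{k>6n} 1/k^15 = ∫_{6n}^∞ dx/x^15 − 1/(2·(6n)^15) + O(1/(6n)^16).
(Equivalently this is ζ(15) − Σ_{k≤6n} 1/k^15.)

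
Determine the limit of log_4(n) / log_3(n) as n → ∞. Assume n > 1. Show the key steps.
lim = ln(3) / ln(4) = log_4(3)

Change of base: log_4(n) = ln n / ln 4 and log_3(n) = ln n / ln 3. The ratio is (ln n / ln 4) · (ln 3 / ln n) = ln 3 / ln 4, a constant independent of n. So the limit is ln 3 / ln 4 = log_4(3).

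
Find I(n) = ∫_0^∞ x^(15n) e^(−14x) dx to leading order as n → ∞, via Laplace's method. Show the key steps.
I(n) ~ (sqrt(2π·15n) / 14) · (15n/(14e))^(15n)

Write the integrand as exp(15n ln x − 14x) and set f(x) = 15n ln x − 14x. Then f'(x) = 15n/x − 14 = 0 at x* = 15n/14, and f''(x*) = −15n/x*^2 = −14^2/(15n). Laplace's method (interior maximum) gives
  I(n) ~ e^(f(x*)) · sqrt(2π / |f''(x*)|)
        = exp(15n ln(15n/14) − 15n) · sqrt(2π · 15n / 14^2)
        = (15n/14)^(15n) e^(−15n) · sqrt(2π·15n) / 14
        = (sqrt(2π·15n) / 14) · (15n/(14e))^(15n).
This matches Γ(15n+1)/14^(15n+1) with Stirling applied to Γ.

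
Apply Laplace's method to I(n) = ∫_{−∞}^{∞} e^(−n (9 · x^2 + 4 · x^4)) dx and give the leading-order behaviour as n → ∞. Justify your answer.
I(n) ~ sqrt(π/(9n))

φ(x) = 9 · x^2 + 4 · x^4 has its unique global minimum at x* = 0 (since φ'(x) = 18x + 16x^3 = 0 only at x = 0 for real x with both coefficients positive, and φ → ∞ as |x| → ∞). At x* = 0, φ(0) = 0 and φ''(0) = 18. Laplace's method then gives
  I(n) ~ sqrt(2π / (n · φ''(0))) · e^(−n φ(0)) = sqrt(2π / (18n)) = sqrt(π/(9n)).
The 4 · x^4 term contributes only at subleading order (an O(1/n) relative correction).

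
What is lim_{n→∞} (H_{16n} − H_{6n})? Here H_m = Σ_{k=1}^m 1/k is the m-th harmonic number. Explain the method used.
lim = ln(16/6) = ln(8/3)

Euler-Maclaurin gives H_m = ln m + γ + 1/(2m) + O(1/m^2). The γ and O(1/m) terms cancel in the difference:
  H_{16n} − H_{6n} = ln(16n) − ln(6n) + O(1/n) = ln(16/6) + O(1/n).
Hence the limit is ln(16/6) = ln(8/3).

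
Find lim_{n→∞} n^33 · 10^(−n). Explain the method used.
lim = 0

Exponentials with base > 1 dominate every fixed polynomial: for any fixed c, n^c / 10^n → 0 as n → ∞ (e.g. by the ratio test, or by writing 10^n = e^(n ln 10) and noting e^(n ln 10) / n^c → ∞). Hence n^33 · 10^(−n) = n^33 / 10^n → 0.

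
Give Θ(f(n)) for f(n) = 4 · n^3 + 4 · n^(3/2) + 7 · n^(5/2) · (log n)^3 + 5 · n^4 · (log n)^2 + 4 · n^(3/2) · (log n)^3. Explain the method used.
f(n) ∈ Θ(n^4 · (log n)^2)

Compare the terms by growth order. For large n, n^a · (log n)^b dominates n^a' · (log n)^b' iff a > a', or (a = a' and b > b'). Ranking the 5 terms shows the dominant one is 5 · n^4 · (log n)^2. Hence f(n) ∈ Θ(n^4 · (log n)^2).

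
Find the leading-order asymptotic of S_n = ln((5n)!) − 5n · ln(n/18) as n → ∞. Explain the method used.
S_n ~ 5n · (ln 90 − 1) + O(ln n)

Stirling: ln((5n)!) = 5n ln(5n) − 5n + O(ln n).
  S_n = 5n ln(5n) − 5n − 5n ln(n/18) + O(ln n)
      = 5n ln(5n) − 5n ln n + 5n ln 18 − 5n + O(ln n)
      = 5n ln 5 + 5n ln 18 − 5n + O(ln n)
      = 5n (ln 90 − 1) + O(ln n).
Numerically ln(90) − 1 ≈ 3.4998.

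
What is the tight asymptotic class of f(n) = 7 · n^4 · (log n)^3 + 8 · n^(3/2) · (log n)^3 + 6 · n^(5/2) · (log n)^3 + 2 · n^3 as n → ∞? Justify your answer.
f(n) ∈ Θ(n^4 · (log n)^3)

Compare the terms by growth order. For large n, n^a · (log n)^b dominates n^a' · (log n)^b' iff a > a', or (a = a' and b > b'). Ranking the 4 terms shows the dominant one is 7 · n^4 · (log n)^3. Hence f(n) ∈ Θ(n^4 · (log n)^3).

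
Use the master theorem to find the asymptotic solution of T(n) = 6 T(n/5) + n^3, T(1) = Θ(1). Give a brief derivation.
T(n) = Θ(n^3)

log_5 6 ≈ 1.113. f(n) = n^3 dominates n^(log_5 6) since 3 > 1.113, and the regularity condition a·f(n/b) = 6·(n/5)^3 = (6/125)·n^3 ≤ c·f(n) holds with c = 6/125 ≈ 0.048 < 1. So this is Case 3: T(n) = Θ(f(n)) = Θ(n^3).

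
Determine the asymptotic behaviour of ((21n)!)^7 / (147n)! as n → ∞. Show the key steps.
((21n)!)^7/(147n)! ~ ((2π·21n)^(6/2) / sqrt(7)) · 7^(−7·21n)  →  0

Write N = 21n. Stirling: N! ~ sqrt(2π N)(N/e)^N and (7N)! ~ sqrt(2π·7N)·(7N/e)^(7N).
  (N!)^7/(7N)! ~ (2π N)^(7/2) (N/e)^(7N) / [sqrt(2π·7N) (7N/e)^(7N)]
     = (2π N)^(7/2) / sqrt(2π·7N) · (N/(7N))^(7N)
     = (2π N)^((7−1)/2) / sqrt(7) · 7^(−7N).
Since 7^7 > 1, the factor 7^(−7N) decays exponentially, so the ratio → 0. Substituting N = 21n gives the stated form.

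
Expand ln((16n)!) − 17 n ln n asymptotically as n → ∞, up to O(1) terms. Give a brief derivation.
ln((16n)!) − 17 n ln n = −n ln n + 16(ln 16 − 1) n + (1/2) ln(2π·16n) + O(1/n)

Stirling: ln((16n)!) = 16n ln(16n) − 16n + (1/2) ln(2π·16n) + O(1/n).
Expand 16n ln(16n) = 16n (ln n + ln 16) = 16n ln n + 16n ln 16.
Subtract 17n ln n: leading term is (16 − 17) n ln n = −n ln n. The next term is 16n ln 16 − 16n = 16(ln 16 − 1) n. Then the (1/2) ln(2π·16n) correction.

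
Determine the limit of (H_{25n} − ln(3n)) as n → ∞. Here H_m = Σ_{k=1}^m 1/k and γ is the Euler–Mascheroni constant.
lim = ln(25/3) + γ

By Euler-Maclaurin, H_m = ln m + γ + O(1/m). So
  H_{25n} − ln(3n) = ln(25n) + γ − ln(3n) + O(1/n)
                       = ln(25/3) + γ + O(1/n).
Hence the limit is ln(25/3) + γ.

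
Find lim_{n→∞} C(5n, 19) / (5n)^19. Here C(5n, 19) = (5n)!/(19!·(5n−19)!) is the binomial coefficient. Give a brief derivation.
lim = 1/19! = 1/121645100408832000

With N = 5n → ∞: C(N, 19) / N^19 = [N(N−1)…(N−18)] / (19! · N^19) = (1/19!) · 1 · (1 − 1/(5n)) · … · (1 − 18/(5n)). Each factor → 1 as N → ∞, so the limit is 1/19! = 1/121645100408832000.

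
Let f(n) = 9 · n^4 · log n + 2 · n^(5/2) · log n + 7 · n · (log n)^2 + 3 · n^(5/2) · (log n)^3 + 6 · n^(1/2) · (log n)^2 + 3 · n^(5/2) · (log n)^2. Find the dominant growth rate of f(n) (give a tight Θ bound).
f(n) ∈ Θ(n^4 · log n)

Compare the terms by growth order. For large n, n^a · (log n)^b dominates n^a' · (log n)^b' iff a > a', or (a = a' and b > b'). Ranking the 6 terms shows the dominant one is 9 · n^4 · log n. Hence f(n) ∈ Θ(n^4 · log n).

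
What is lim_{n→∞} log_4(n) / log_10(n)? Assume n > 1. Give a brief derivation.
lim = ln(10) / ln(4) = log_4(10)

Change of base: log_4(n) = ln n / ln 4 and log_10(n) = ln n / ln 10. The ratio is (ln n / ln 4) · (ln 10 / ln n) = ln 10 / ln 4, a constant independent of n. So the limit is ln 10 / ln 4 = log_4(10).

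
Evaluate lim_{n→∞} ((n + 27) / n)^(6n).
lim = e^162

Rewrite as (1 + 27/n)^(6n). By the standard limit (1 + x/n)^n → e^x, we have (1 + 27/n)^n → e^27, and raising to the 6th power gives e^162.
More precisely, ln[(1 + 27/n)^(6n)] = 6n · ln(1 + 27/n) = 6n · (27/n + O(1/n^2)) = 162 + O(1/n) → 162.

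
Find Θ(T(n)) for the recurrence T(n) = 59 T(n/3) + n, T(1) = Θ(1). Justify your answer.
T(n) = Θ(n^(log_3 59))

Master theorem: compare f(n) = n to n^(log_3 59) where log_3 59 ≈ 3.712. Since 1 < log_3 59, we have f(n) = O(n^(log_3 59 − ε)) for some ε > 0 — Case 1. Hence T(n) = Θ(n^(log_3 59)).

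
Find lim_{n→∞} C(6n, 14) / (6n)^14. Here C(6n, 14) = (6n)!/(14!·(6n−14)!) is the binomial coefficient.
lim = 1/14! = 1/87178291200

With N = 6n → ∞: C(N, 14) / N^14 = [N(N−1)…(N−13)] / (14! · N^14) = (1/14!) · 1 · (1 − 1/(6n)) · … · (1 − 13/(6n)). Each factor → 1 as N → ∞, so the limit is 1/14! = 1/87178291200.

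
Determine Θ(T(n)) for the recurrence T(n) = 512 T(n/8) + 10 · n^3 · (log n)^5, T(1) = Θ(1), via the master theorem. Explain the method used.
T(n) = Θ(n^3 · (log n)^6)

Here log_8 512 = 3 and f(n) = 10 · n^3 · (log n)^5 = Θ(n^(log_8 512) · (log n)^5). This is the extended Case 2 of the master theorem (f matches the critical exponent up to log factors), giving T(n) = Θ(n^(log_8 512) · (log n)^(5+1)) = Θ(n^3 · (log n)^6).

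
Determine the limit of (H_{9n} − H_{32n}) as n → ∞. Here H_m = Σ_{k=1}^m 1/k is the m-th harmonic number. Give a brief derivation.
lim = ln(9/32)

Euler-Maclaurin gives H_m = ln m + γ + 1/(2m) + O(1/m^2). The γ and O(1/m) terms cancel in the difference:
  H_{9n} − H_{32n} = ln(9n) − ln(32n) + O(1/n) = ln(9/32) + O(1/n).
Hence the limit is ln(9/32).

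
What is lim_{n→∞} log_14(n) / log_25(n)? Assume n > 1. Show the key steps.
lim = ln(25) / ln(14) = log_14(25)

Change of base: log_14(n) = ln n / ln 14 and log_25(n) = ln n / ln 25. The ratio is (ln n / ln 14) · (ln 25 / ln n) = ln 25 / ln 14, a constant independent of n. So the limit is ln 25 / ln 14 = log_14(25).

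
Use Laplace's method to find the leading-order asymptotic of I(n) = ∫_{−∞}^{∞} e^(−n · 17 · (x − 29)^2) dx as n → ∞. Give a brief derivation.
I(n) = sqrt(π/(17n))

Here φ(x) = 17 · (x − 29)^2 has its unique minimum at x* = 29 with φ(x*) = 0 and φ''(x*) = 34. Laplace's method gives
  I(n) ~ e^(−n φ(x*)) · sqrt(2π / (n · φ''(x*))) = sqrt(2π / (34n)) = sqrt(π/(17n)).
This is exact: substituting u = (x − 29)·sqrt(17n) gives I(n) = (1/sqrt(17n)) ∫_{−∞}^{∞} e^(−u^2) du = sqrt(π/(17n)).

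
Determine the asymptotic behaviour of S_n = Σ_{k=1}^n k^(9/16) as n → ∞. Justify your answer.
S_n ~ (16/25) · n^(25/16)

Integral comparison: Σ_{k=1}^n k^(9/16) = ∫_0^n x^(9/16) dx + O(n^(9/16)). The integral is n^(1 + 9/16) / (1 + 9/16) = n^((9+16)/16) / ((9+16)/16) = (16/25) · n^(25/16).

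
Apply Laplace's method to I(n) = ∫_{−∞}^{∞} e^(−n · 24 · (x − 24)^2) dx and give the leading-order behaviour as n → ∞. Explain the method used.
I(n) = sqrt(π/(24n))

Here φ(x) = 24 · (x − 24)^2 has its unique minimum at x* = 24 with φ(x*) = 0 and φ''(x*) = 48. Laplace's method gives
  I(n) ~ e^(−n φ(x*)) · sqrt(2π / (n · φ''(x*))) = sqrt(2π / (48n)) = sqrt(π/(24n)).
This is exact: substituting u = (x − 24)·sqrt(24n) gives I(n) = (1/sqrt(24n)) ∫_{−∞}^{∞} e^(−u^2) du = sqrt(π/(24n)).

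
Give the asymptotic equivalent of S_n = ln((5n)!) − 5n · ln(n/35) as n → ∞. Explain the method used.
S_n ~ 5n · (ln 175 − 1) + O(ln n)

Stirling: ln((5n)!) = 5n ln(5n) − 5n + O(ln n).
  S_n = 5n ln(5n) − 5n − 5n ln(n/35) + O(ln n)
      = 5n ln(5n) − 5n ln n + 5n ln 35 − 5n + O(ln n)
      = 5n ln 5 + 5n ln 35 − 5n + O(ln n)
      = 5n (ln 175 − 1) + O(ln n).
Numerically ln(175) − 1 ≈ 4.1648.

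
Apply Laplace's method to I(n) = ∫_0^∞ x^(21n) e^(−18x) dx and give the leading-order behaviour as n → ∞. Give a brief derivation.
I(n) ~ (sqrt(2π·21n) / 18) · (21n/(18e))^(21n)

Write the integrand as exp(21n ln x − 18x) and set f(x) = 21n ln x − 18x. Then f'(x) = 21n/x − 18 = 0 at x* = 21n/18, and f''(x*) = −21n/x*^2 = −18^2/(21n). Laplace's method (interior maximum) gives
  I(n) ~ e^(f(x*)) · sqrt(2π / |f''(x*)|)
        = exp(21n ln(21n/18) − 21n) · sqrt(2π · 21n / 18^2)
        = (21n/18)^(21n) e^(−21n) · sqrt(2π·21n) / 18
        = (sqrt(2π·21n) / 18) · (21n/(18e))^(21n).
This matches Γ(21n+1)/18^(21n+1) with Stirling applied to Γ.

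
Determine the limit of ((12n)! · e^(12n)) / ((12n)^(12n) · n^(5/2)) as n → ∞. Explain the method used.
lim = 0

Stirling: (12n)! ~ sqrt(2π·12n) · (12n/e)^(12n). Hence
  (12n)! · e^(12n) / (12n)^(12n) ~ sqrt(2π·12n).
Dividing by n^(5/2): sqrt(2π·12n) / n^(5/2) = sqrt(2π·12) · n^((1−5)/2), so the expression behaves like sqrt(2π·12) · n^((1−5)/2) → 0.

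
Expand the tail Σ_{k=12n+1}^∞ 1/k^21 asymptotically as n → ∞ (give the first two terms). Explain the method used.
Σ_{k>12n} 1/k^21 = 1/(20 · (12n)^20) − 1/(2 · (12n)^21) + O(1/(12n)^22)

Compare to the integral: ∫_{12n}^∞ x^(−21) dx = [−x^(−20)/20]_{12n}^∞ = 1/((21−1)·(12n)^20). The Euler-Maclaurin correction adds −f(12n)/2 = −1/(2·(12n)^21). Euler-Maclaurin then gives
  Σ_{k>12n} 1/k^21 = ∫_{12n}^∞ dx/x^21 − 1/(2·(12n)^21) + O(1/(12n)^22).
(Equivalently this is ζ(21) − Σ_{k≤12n} 1/k^21.)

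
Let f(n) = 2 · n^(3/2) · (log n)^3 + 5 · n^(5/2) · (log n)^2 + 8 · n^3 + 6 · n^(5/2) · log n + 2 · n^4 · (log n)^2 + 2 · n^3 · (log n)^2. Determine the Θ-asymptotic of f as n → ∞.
f(n) ∈ Θ(n^4 · (log n)^2)

Compare the terms by growth order. For large n, n^a · (log n)^b dominates n^a' · (log n)^b' iff a > a', or (a = a' and b > b'). Ranking the 6 terms shows the dominant one is 2 · n^4 · (log n)^2. Hence f(n) ∈ Θ(n^4 · (log n)^2).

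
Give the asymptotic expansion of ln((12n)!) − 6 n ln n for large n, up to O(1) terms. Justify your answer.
ln((12n)!) − 6 n ln n = 6 n ln n + 12(ln 12 − 1) n + (1/2) ln(2π·12n) + O(1/n)

Stirling: ln((12n)!) = 12n ln(12n) − 12n + (1/2) ln(2π·12n) + O(1/n).
Expand 12n ln(12n) = 12n (ln n + ln 12) = 12n ln n + 12n ln 12.
Subtract 6n ln n: leading term is (12 − 6) n ln n = 6 n ln n. The next term is 12n ln 12 − 12n = 12(ln 12 − 1) n. Then the (1/2) ln(2π·12n) correction.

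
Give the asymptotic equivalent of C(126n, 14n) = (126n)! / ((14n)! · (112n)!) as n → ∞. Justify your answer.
C(126n, 14n) ~ (387420489/16777216)^(14n) · sqrt(9/(16π·14n))

Write N = 14n. Apply Stirling to each factorial:
  (9N)! ~ sqrt(2π·9N) · (9N/e)^(9N),
  N! ~ sqrt(2π N) · (N/e)^N,
  (8N)! ~ sqrt(2π·8N) · (8N/e)^(8N).
The exponential factors combine to (9N)^(9N) / (N^N · (8N)^(8N)) = 9^(9N)/8^(8N) = (9^9/8^8)^N = (387420489/16777216)^N.
The square-root prefactors combine to sqrt(2π·9N) / (sqrt(2π N)·sqrt(2π·8N)) = sqrt(9 / (2π·8·N)) = sqrt(9/(16π·14n)).
Substituting N = 14n: C(126n, 14n) ~ (387420489/16777216)^(14n) · sqrt(9/(16π·14n)).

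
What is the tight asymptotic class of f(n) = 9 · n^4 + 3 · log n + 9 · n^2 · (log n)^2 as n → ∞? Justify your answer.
f(n) ∈ Θ(n^4)

Compare the terms by growth order. For large n, n^a · (log n)^b dominates n^a' · (log n)^b' iff a > a', or (a = a' and b > b'). Ranking the 3 terms shows the dominant one is 9 · n^4. Hence f(n) ∈ Θ(n^4).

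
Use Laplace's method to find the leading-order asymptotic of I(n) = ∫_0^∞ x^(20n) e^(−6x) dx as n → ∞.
I(n) ~ (sqrt(2π·20n) / 6) · (20n/(6e))^(20n)

Write the integrand as exp(20n ln x − 6x) and set f(x) = 20n ln x − 6x. Then f'(x) = 20n/x − 6 = 0 at x* = 20n/6, and f''(x*) = −20n/x*^2 = −6^2/(20n). Laplace's method (interior maximum) gives
  I(n) ~ e^(f(x*)) · sqrt(2π / |f''(x*)|)
        = exp(20n ln(20n/6) − 20n) · sqrt(2π · 20n / 6^2)
        = (20n/6)^(20n) e^(−20n) · sqrt(2π·20n) / 6
        = (sqrt(2π·20n) / 6) · (20n/(6e))^(20n).
This matches Γ(20n+1)/6^(20n+1) with Stirling applied to Γ.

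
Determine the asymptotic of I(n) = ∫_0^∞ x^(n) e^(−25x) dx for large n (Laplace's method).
I(n) ~ (sqrt(2π·n) / 25) · (n/(25e))^(n)

Write the integrand as exp(n ln x − 25x) and set f(x) = n ln x − 25x. Then f'(x) = n/x − 25 = 0 at x* = n/25, and f''(x*) = −n/x*^2 = −25^2/(n). Laplace's method (interior maximum) gives
  I(n) ~ e^(f(x*)) · sqrt(2π / |f''(x*)|)
        = exp(n ln(n/25) − n) · sqrt(2π · n / 25^2)
        = (n/25)^(n) e^(−n) · sqrt(2π·n) / 25
        = (sqrt(2π·n) / 25) · (n/(25e))^(n).
This matches Γ(n+1)/25^(n+1) with Stirling applied to Γ.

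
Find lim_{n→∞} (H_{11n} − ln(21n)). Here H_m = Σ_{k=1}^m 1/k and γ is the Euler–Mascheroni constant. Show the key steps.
lim = ln(11/21) + γ

By Euler-Maclaurin, H_m = ln m + γ + O(1/m). So
  H_{11n} − ln(21n) = ln(11n) + γ − ln(21n) + O(1/n)
                       = ln(11/21) + γ + O(1/n).
Hence the limit is ln(11/21) + γ.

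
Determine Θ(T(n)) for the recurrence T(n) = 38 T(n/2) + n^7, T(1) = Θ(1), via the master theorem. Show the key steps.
T(n) = Θ(n^7)

log_2 38 ≈ 5.248. f(n) = n^7 dominates n^(log_2 38) since 7 > 5.248, and the regularity condition a·f(n/b) = 38·(n/2)^7 = (38/128)·n^7 ≤ c·f(n) holds with c = 38/128 ≈ 0.297 < 1. So this is Case 3: T(n) = Θ(f(n)) = Θ(n^7).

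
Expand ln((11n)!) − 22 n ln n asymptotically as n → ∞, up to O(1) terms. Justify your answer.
ln((11n)!) − 22 n ln n = −11 n ln n + 11(ln 11 − 1) n + (1/2) ln(2π·11n) + O(1/n)

Stirling: ln((11n)!) = 11n ln(11n) − 11n + (1/2) ln(2π·11n) + O(1/n).
Expand 11n ln(11n) = 11n (ln n + ln 11) = 11n ln n + 11n ln 11.
Subtract 22n ln n: leading term is (11 − 22) n ln n = −11 n ln n. The next term is 11n ln 11 − 11n = 11(ln 11 − 1) n. Then the (1/2) ln(2π·11n) correction.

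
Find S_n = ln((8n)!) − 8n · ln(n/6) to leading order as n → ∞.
S_n ~ 8n · (ln 48 − 1) + O(ln n)

Stirling: ln((8n)!) = 8n ln(8n) − 8n + O(ln n).
  S_n = 8n ln(8n) − 8n − 8n ln(n/6) + O(ln n)
      = 8n ln(8n) − 8n ln n + 8n ln 6 − 8n + O(ln n)
      = 8n ln 8 + 8n ln 6 − 8n + O(ln n)
      = 8n (ln 48 − 1) + O(ln n).
Numerically ln(48) − 1 ≈ 2.8712.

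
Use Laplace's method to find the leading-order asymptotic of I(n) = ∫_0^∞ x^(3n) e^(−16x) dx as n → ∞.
I(n) ~ (sqrt(2π·3n) / 16) · (3n/(16e))^(3n)

Write the integrand as exp(3n ln x − 16x) and set f(x) = 3n ln x − 16x. Then f'(x) = 3n/x − 16 = 0 at x* = 3n/16, and f''(x*) = −3n/x*^2 = −16^2/(3n). Laplace's method (interior maximum) gives
  I(n) ~ e^(f(x*)) · sqrt(2π / |f''(x*)|)
        = exp(3n ln(3n/16) − 3n) · sqrt(2π · 3n / 16^2)
        = (3n/16)^(3n) e^(−3n) · sqrt(2π·3n) / 16
        = (sqrt(2π·3n) / 16) · (3n/(16e))^(3n).
This matches Γ(3n+1)/16^(3n+1) with Stirling applied to Γ.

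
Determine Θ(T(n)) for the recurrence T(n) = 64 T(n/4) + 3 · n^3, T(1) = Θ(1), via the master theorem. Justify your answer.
T(n) = Θ(n^3 log n)

log_4 64 = 3, and f(n) = 3 · n^3 = Θ(n^(log_4 64)). This is Case 2 of the master theorem: T(n) = Θ(f(n) · log n) = Θ(n^3 log n).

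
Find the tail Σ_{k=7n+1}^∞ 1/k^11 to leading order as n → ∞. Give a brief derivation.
Σ_{k>7n} 1/k^11 ~ 1/(10 · (7n)^10)

Compare to the integral: ∫_{7n}^∞ x^(−11) dx = [−x^(−10)/10]_{7n}^∞ = 1/((11−1)·(7n)^10). Euler-Maclaurin then gives
  Σ_{k>7n} 1/k^11 = ∫_{7n}^∞ dx/x^11 − 1/(2·(7n)^11) + O(1/(7n)^12).
(Equivalently this is ζ(11) − Σ_{k≤7n} 1/k^11.)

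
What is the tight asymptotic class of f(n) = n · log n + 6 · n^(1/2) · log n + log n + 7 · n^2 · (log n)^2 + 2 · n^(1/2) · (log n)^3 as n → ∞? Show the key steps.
f(n) ∈ Θ(n^2 · (log n)^2)

Compare the terms by growth order. For large n, n^a · (log n)^b dominates n^a' · (log n)^b' iff a > a', or (a = a' and b > b'). Ranking the 5 terms shows the dominant one is 7 · n^2 · (log n)^2. Hence f(n) ∈ Θ(n^2 · (log n)^2).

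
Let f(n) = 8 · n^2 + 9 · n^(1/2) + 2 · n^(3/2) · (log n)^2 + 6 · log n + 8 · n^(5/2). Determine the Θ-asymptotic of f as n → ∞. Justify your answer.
f(n) ∈ Θ(n^(5/2))

Compare the terms by growth order. For large n, n^a · (log n)^b dominates n^a' · (log n)^b' iff a > a', or (a = a' and b > b'). Ranking the 5 terms shows the dominant one is 8 · n^(5/2). Hence f(n) ∈ Θ(n^(5/2)).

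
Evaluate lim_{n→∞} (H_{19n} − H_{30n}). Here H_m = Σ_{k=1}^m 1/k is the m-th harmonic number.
lim = ln(19/30)

Euler-Maclaurin gives H_m = ln m + γ + 1/(2m) + O(1/m^2). The γ and O(1/m) terms cancel in the difference:
  H_{19n} − H_{30n} = ln(19n) − ln(30n) + O(1/n) = ln(19/30) + O(1/n).
Hence the limit is ln(19/30).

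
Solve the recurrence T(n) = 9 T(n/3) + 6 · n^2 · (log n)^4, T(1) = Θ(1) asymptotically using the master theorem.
T(n) = Θ(n^2 · (log n)^5)

Here log_3 9 = 2 and f(n) = 6 · n^2 · (log n)^4 = Θ(n^(log_3 9) · (log n)^4). This is the extended Case 2 of the master theorem (f matches the critical exponent up to log factors), giving T(n) = Θ(n^(log_3 9) · (log n)^(4+1)) = Θ(n^2 · (log n)^5).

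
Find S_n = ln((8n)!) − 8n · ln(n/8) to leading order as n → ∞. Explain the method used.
S_n ~ 8n · (ln 64 − 1) + O(ln n)

Stirling: ln((8n)!) = 8n ln(8n) − 8n + O(ln n).
  S_n = 8n ln(8n) − 8n − 8n ln(n/8) + O(ln n)
      = 8n ln(8n) − 8n ln n + 8n ln 8 − 8n + O(ln n)
      = 8n ln 8 + 8n ln 8 − 8n + O(ln n)
      = 8n (ln 64 − 1) + O(ln n).
Numerically ln(64) − 1 ≈ 3.1589.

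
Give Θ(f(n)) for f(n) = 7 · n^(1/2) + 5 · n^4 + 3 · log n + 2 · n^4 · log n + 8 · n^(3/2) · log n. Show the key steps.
f(n) ∈ Θ(n^4 · log n)

Compare the terms by growth order. For large n, n^a · (log n)^b dominates n^a' · (log n)^b' iff a > a', or (a = a' and b > b'). Ranking the 5 terms shows the dominant one is 2 · n^4 · log n. Hence f(n) ∈ Θ(n^4 · log n).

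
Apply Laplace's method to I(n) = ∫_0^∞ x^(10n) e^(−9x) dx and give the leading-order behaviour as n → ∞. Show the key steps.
I(n) ~ (sqrt(2π·10n) / 9) · (10n/(9e))^(10n)

Write the integrand as exp(10n ln x − 9x) and set f(x) = 10n ln x − 9x. Then f'(x) = 10n/x − 9 = 0 at x* = 10n/9, and f''(x*) = −10n/x*^2 = −9^2/(10n). Laplace's method (interior maximum) gives
  I(n) ~ e^(f(x*)) · sqrt(2π / |f''(x*)|)
        = exp(10n ln(10n/9) − 10n) · sqrt(2π · 10n / 9^2)
        = (10n/9)^(10n) e^(−10n) · sqrt(2π·10n) / 9
        = (sqrt(2π·10n) / 9) · (10n/(9e))^(10n).
This matches Γ(10n+1)/9^(10n+1) with Stirling applied to Γ.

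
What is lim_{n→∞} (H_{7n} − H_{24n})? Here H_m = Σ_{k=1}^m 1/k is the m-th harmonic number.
lim = ln(7/24)

Euler-Maclaurin gives H_m = ln m + γ + 1/(2m) + O(1/m^2). The γ and O(1/m) terms cancel in the difference:
  H_{7n} − H_{24n} = ln(7n) − ln(24n) + O(1/n) = ln(7/24) + O(1/n).
Hence the limit is ln(7/24).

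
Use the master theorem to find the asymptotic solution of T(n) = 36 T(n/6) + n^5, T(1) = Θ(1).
T(n) = Θ(n^5)

log_6 36 ≈ 2.000. f(n) = n^5 dominates n^(log_6 36) since 5 > 2.000, and the regularity condition a·f(n/b) = 36·(n/6)^5 = (36/7776)·n^5 ≤ c·f(n) holds with c = 36/7776 ≈ 0.00463 < 1. So this is Case 3: T(n) = Θ(f(n)) = Θ(n^5).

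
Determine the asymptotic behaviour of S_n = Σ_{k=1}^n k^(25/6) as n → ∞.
S_n ~ (6/31) · n^(31/6)

Integral comparison: Σ_{k=1}^n k^(25/6) = ∫_0^n x^(25/6) dx + O(n^(25/6)). The integral is n^(1 + 25/6) / (1 + 25/6) = n^((25+6)/6) / ((25+6)/6) = (6/31) · n^(31/6).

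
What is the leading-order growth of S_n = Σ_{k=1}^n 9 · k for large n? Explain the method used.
S_n ~ 9 · n^2 / 2

By integral comparison (Euler-Maclaurin), Σ_{k=1}^n 9 · k = 9 · ∫_0^n x^1 dx + O(n) = 9 · n^2/2 + O(n). (Equivalently, Faulhaber's formula gives the same leading term.)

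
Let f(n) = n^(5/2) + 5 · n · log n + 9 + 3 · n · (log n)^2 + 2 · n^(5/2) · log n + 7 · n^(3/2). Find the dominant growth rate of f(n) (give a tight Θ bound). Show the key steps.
f(n) ∈ Θ(n^(5/2) · log n)

Compare the terms by growth order. For large n, n^a · (log n)^b dominates n^a' · (log n)^b' iff a > a', or (a = a' and b > b'). Ranking the 6 terms shows the dominant one is 2 · n^(5/2) · log n. Hence f(n) ∈ Θ(n^(5/2) · log n).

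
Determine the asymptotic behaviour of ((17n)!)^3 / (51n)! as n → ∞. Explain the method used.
((17n)!)^3/(51n)! ~ ((2π·17n)^(2/2) / sqrt(3)) · 3^(−3·17n)  →  0

Write N = 17n. Stirling: N! ~ sqrt(2π N)(N/e)^N and (3N)! ~ sqrt(2π·3N)·(3N/e)^(3N).
  (N!)^3/(3N)! ~ (2π N)^(3/2) (N/e)^(3N) / [sqrt(2π·3N) (3N/e)^(3N)]
     = (2π N)^(3/2) / sqrt(2π·3N) · (N/(3N))^(3N)
     = (2π N)^((3−1)/2) / sqrt(3) · 3^(−3N).
Since 3^3 > 1, the factor 3^(−3N) decays exponentially, so the ratio → 0. Substituting N = 17n gives the stated form.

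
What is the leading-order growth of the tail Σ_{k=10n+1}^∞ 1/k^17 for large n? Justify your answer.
Σ_{k>10n} 1/k^17 ~ 1/(16 · (10n)^16)

Compare to the integral: ∫_{10n}^∞ x^(−17) dx = [−x^(−16)/16]_{10n}^∞ = 1/((17−1)·(10n)^16). Euler-Maclaurin then gives
  Σ_{k>10n} 1/k^17 = ∫_{10n}^∞ dx/x^17 − 1/(2·(10n)^17) + O(1/(10n)^18).
(Equivalently this is ζ(17) − Σ_{k≤10n} 1/k^17.)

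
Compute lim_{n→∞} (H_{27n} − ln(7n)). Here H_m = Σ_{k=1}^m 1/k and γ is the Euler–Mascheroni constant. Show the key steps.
lim = ln(27/7) + γ

By Euler-Maclaurin, H_m = ln m + γ + O(1/m). So
  H_{27n} − ln(7n) = ln(27n) + γ − ln(7n) + O(1/n)
                       = ln(27/7) + γ + O(1/n).
Hence the limit is ln(27/7) + γ.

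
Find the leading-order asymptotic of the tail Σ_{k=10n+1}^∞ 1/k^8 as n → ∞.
Σ_{k>10n} 1/k^8 ~ 1/(7 · (10n)^7)

Compare to the integral: ∫_{10n}^∞ x^(−8) dx = [−x^(−7)/7]_{10n}^∞ = 1/((8−1)·(10n)^7). Euler-Maclaurin then gives
  Σ_{k>10n} 1/k^8 = ∫_{10n}^∞ dx/x^8 − 1/(2·(10n)^8) + O(1/(10n)^9).
(Equivalently this is ζ(8) − Σ_{k≤10n} 1/k^8.)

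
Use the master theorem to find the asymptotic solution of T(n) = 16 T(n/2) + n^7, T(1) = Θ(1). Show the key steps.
T(n) = Θ(n^7)

log_2 16 ≈ 4.000. f(n) = n^7 dominates n^(log_2 16) since 7 > 4.000, and the regularity condition a·f(n/b) = 16·(n/2)^7 = (16/128)·n^7 ≤ c·f(n) holds with c = 16/128 ≈ 0.125 < 1. So this is Case 3: T(n) = Θ(f(n)) = Θ(n^7).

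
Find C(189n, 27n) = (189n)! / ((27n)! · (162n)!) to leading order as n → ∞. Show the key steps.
C(189n, 27n) ~ (823543/46656)^(27n) · sqrt(7/(12π·27n))

Write N = 27n. Apply Stirling to each factorial:
  (7N)! ~ sqrt(2π·7N) · (7N/e)^(7N),
  N! ~ sqrt(2π N) · (N/e)^N,
  (6N)! ~ sqrt(2π·6N) · (6N/e)^(6N).
The exponential factors combine to (7N)^(7N) / (N^N · (6N)^(6N)) = 7^(7N)/6^(6N) = (7^7/6^6)^N = (823543/46656)^N.
The square-root prefactors combine to sqrt(2π·7N) / (sqrt(2π N)·sqrt(2π·6N)) = sqrt(7 / (2π·6·N)) = sqrt(7/(12π·27n)).
Substituting N = 27n: C(189n, 27n) ~ (823543/46656)^(27n) · sqrt(7/(12π·27n)).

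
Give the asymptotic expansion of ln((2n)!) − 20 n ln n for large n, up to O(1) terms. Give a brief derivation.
ln((2n)!) − 20 n ln n = −18 n ln n + 2(ln 2 − 1) n + (1/2) ln(2π·2n) + O(1/n)

Stirling: ln((2n)!) = 2n ln(2n) − 2n + (1/2) ln(2π·2n) + O(1/n).
Expand 2n ln(2n) = 2n (ln n + ln 2) = 2n ln n + 2n ln 2.
Subtract 20n ln n: leading term is (2 − 20) n ln n = −18 n ln n. The next term is 2n ln 2 − 2n = 2(ln 2 − 1) n. Then the (1/2) ln(2π·2n) correction.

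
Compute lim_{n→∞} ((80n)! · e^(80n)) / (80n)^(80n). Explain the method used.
lim = ∞

Stirling: (80n)! ~ sqrt(2π·80n) · (80n/e)^(80n). Hence
  (80n)! · e^(80n) / (80n)^(80n) ~ sqrt(2π·80n) = sqrt(2π·80) · sqrt(n) → ∞.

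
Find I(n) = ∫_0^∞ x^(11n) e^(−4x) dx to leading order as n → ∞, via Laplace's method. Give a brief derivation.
I(n) ~ (sqrt(2π·11n) / 4) · (11n/(4e))^(11n)

Write the integrand as exp(11n ln x − 4x) and set f(x) = 11n ln x − 4x. Then f'(x) = 11n/x − 4 = 0 at x* = 11n/4, and f''(x*) = −11n/x*^2 = −4^2/(11n). Laplace's method (interior maximum) gives
  I(n) ~ e^(f(x*)) · sqrt(2π / |f''(x*)|)
        = exp(11n ln(11n/4) − 11n) · sqrt(2π · 11n / 4^2)
        = (11n/4)^(11n) e^(−11n) · sqrt(2π·11n) / 4
        = (sqrt(2π·11n) / 4) · (11n/(4e))^(11n).
This matches Γ(11n+1)/4^(11n+1) with Stirling applied to Γ.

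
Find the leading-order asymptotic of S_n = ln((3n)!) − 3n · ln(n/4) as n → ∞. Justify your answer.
S_n ~ 3n · (ln 12 − 1) + O(ln n)

Stirling: ln((3n)!) = 3n ln(3n) − 3n + O(ln n).
  S_n = 3n ln(3n) − 3n − 3n ln(n/4) + O(ln n)
      = 3n ln(3n) − 3n ln n + 3n ln 4 − 3n + O(ln n)
      = 3n ln 3 + 3n ln 4 − 3n + O(ln n)
      = 3n (ln 12 − 1) + O(ln n).
Numerically ln(12) − 1 ≈ 1.4849.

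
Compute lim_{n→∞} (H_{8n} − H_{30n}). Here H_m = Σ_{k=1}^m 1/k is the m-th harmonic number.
lim = ln(8/30) = ln(4/15)

Euler-Maclaurin gives H_m = ln m + γ + 1/(2m) + O(1/m^2). The γ and O(1/m) terms cancel in the difference:
  H_{8n} − H_{30n} = ln(8n) − ln(30n) + O(1/n) = ln(8/30) + O(1/n).
Hence the limit is ln(8/30) = ln(4/15).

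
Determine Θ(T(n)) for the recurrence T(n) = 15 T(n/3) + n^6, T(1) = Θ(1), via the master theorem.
T(n) = Θ(n^6)

log_3 15 ≈ 2.465. f(n) = n^6 dominates n^(log_3 15) since 6 > 2.465, and the regularity condition a·f(n/b) = 15·(n/3)^6 = (15/729)·n^6 ≤ c·f(n) holds with c = 15/729 ≈ 0.0206 < 1. So this is Case 3: T(n) = Θ(f(n)) = Θ(n^6).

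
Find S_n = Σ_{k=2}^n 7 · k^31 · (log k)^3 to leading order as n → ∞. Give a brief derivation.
S_n ~ 7 · n^32 · (log n)^3 / 32

By integral comparison, S_n = ∫_1^n 7 · x^31 · (log x)^3 dx + O(n^31 · (log n)^3). For the integral, the leading term of ∫_1^n x^31 (log x)^3 dx is n^32/32 · (log n)^3 (by repeated integration by parts; each step lowers the log-exponent and produces a relatively O(1/log n) correction). Hence S_n ~ 7 · n^32 · (log n)^3 / 32.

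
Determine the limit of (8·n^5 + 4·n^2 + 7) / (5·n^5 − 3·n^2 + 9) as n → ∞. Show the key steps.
lim = 8/5

For large n the leading n^5 terms dominate both numerator and denominator. Dividing top and bottom by n^5, every other term tends to 0, leaving 8/5.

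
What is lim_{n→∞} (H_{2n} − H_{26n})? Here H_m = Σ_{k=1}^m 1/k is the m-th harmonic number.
lim = ln(2/26) = −ln 13

Euler-Maclaurin gives H_m = ln m + γ + 1/(2m) + O(1/m^2). The γ and O(1/m) terms cancel in the difference:
  H_{2n} − H_{26n} = ln(2n) − ln(26n) + O(1/n) = ln(2/26) + O(1/n).
Hence the limit is ln(2/26) = −ln 13.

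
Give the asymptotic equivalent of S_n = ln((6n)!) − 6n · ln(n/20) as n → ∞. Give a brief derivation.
S_n ~ 6n · (ln 120 − 1) + O(ln n)

Stirling: ln((6n)!) = 6n ln(6n) − 6n + O(ln n).
  S_n = 6n ln(6n) − 6n − 6n ln(n/20) + O(ln n)
      = 6n ln(6n) − 6n ln n + 6n ln 20 − 6n + O(ln n)
      = 6n ln 6 + 6n ln 20 − 6n + O(ln n)
      = 6n (ln 120 − 1) + O(ln n).
Numerically ln(120) − 1 ≈ 3.7875.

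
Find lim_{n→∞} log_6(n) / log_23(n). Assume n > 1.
lim = ln(23) / ln(6) = log_6(23)

Change of base: log_6(n) = ln n / ln 6 and log_23(n) = ln n / ln 23. The ratio is (ln n / ln 6) · (ln 23 / ln n) = ln 23 / ln 6, a constant independent of n. So the limit is ln 23 / ln 6 = log_6(23).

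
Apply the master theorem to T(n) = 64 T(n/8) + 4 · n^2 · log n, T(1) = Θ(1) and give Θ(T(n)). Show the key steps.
T(n) = Θ(n^2 · (log n)^2)

Here log_8 64 = 2 and f(n) = 4 · n^2 · log n = Θ(n^(log_8 64) · (log n)^1). This is the extended Case 2 of the master theorem (f matches the critical exponent up to log factors), giving T(n) = Θ(n^(log_8 64) · (log n)^(1+1)) = Θ(n^2 · (log n)^2).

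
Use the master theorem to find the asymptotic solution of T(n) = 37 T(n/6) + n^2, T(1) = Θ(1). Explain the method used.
T(n) = Θ(n^(log_6 37))

Master theorem: compare f(n) = n^2 to n^(log_6 37) where log_6 37 ≈ 2.015. Since 2 < log_6 37, we have f(n) = O(n^(log_6 37 − ε)) for some ε > 0 — Case 1. Hence T(n) = Θ(n^(log_6 37)).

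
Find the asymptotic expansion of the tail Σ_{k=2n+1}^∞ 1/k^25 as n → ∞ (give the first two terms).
Σ_{k>2n} 1/k^25 = 1/(24 · (2n)^24) − 1/(2 · (2n)^25) + O(1/(2n)^26)

Compare to the integral: ∫_{2n}^∞ x^(−25) dx = [−x^(−24)/24]_{2n}^∞ = 1/((25−1)·(2n)^24). The Euler-Maclaurin correction adds −f(2n)/2 = −1/(2·(2n)^25). Euler-Maclaurin then gives
  Σ_{k>2n} 1/k^25 = ∫_{2n}^∞ dx/x^25 − 1/(2·(2n)^25) + O(1/(2n)^26).
(Equivalently this is ζ(25) − Σ_{k≤2n} 1/k^25.)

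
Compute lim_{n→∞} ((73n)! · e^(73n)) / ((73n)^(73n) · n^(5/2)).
lim = 0

Stirling: (73n)! ~ sqrt(2π·73n) · (73n/e)^(73n). Hence
  (73n)! · e^(73n) / (73n)^(73n) ~ sqrt(2π·73n).
Dividing by n^(5/2): sqrt(2π·73n) / n^(5/2) = sqrt(2π·73) · n^((1−5)/2), so the expression behaves like sqrt(2π·73) · n^((1−5)/2) → 0.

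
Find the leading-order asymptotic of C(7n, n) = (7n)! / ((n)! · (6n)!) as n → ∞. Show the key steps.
C(7n, n) ~ (823543/46656)^(n) · sqrt(7/(12π·n))

Write N = n. Apply Stirling to each factorial:
  (7N)! ~ sqrt(2π·7N) · (7N/e)^(7N),
  N! ~ sqrt(2π N) · (N/e)^N,
  (6N)! ~ sqrt(2π·6N) · (6N/e)^(6N).
The exponential factors combine to (7N)^(7N) / (N^N · (6N)^(6N)) = 7^(7N)/6^(6N) = (7^7/6^6)^N = (823543/46656)^N.
The square-root prefactors combine to sqrt(2π·7N) / (sqrt(2π N)·sqrt(2π·6N)) = sqrt(7 / (2π·6·N)) = sqrt(7/(12π·n)).
Substituting N = n: C(7n, n) ~ (823543/46656)^(n) · sqrt(7/(12π·n)).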